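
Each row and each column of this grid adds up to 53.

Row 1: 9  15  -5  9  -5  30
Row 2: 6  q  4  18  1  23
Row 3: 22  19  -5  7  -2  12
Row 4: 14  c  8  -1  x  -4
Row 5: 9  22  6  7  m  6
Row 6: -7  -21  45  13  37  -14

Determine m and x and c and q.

Row 5 has 9 + 22 + 6 + 7 + 6 = 50; the blank must be 53 − 50 = 3.
Row 2 has 6 + 4 + 18 + 1 + 23 = 52; the blank must be 53 − 52 = 1.
Column 2 has 15 + 1 + 19 + 22 − 21 = 36; the blank must be 53 − 36 = 17.
Row 4 has 14 + 17 + 8 − 1 − 4 = 34; the blank must be 53 − 34 = 19.

m = 3, x = 19, c = 17, q = 1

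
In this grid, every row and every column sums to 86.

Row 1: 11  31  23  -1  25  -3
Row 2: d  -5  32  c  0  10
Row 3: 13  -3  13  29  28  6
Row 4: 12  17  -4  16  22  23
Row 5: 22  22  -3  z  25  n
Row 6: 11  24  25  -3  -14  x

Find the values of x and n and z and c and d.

x = 43, n = 7, z = 13, c = 32, d = 17

Row 6 has 11 + 24 + 25 − 3 − 14 = 43; the blank must be 86 − 43 = 43.
Column 6 has -3 + 10 + 6 + 23 + 43 = 79; the blank must be 86 − 79 = 7.
Row 5 has 22 + 22 − 3 + 25 + 7 = 73; the blank must be 86 − 73 = 13.
Column 1 has 11 + 13 + 12 + 22 + 11 = 69; the blank must be 86 − 69 = 17.
Row 2 has 17 − 5 + 32 + 0 + 10 = 54; the blank must be 86 − 54 = 32.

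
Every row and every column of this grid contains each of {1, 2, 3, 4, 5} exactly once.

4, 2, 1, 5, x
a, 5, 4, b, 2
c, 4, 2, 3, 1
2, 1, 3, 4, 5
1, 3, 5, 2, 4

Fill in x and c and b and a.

x = 3, c = 5, b = 1, a = 3

At (row 2, col 4): column 4 already has {2, 3, 4, 5}, so the value is 1.
For row 2, column 1: row 2 already has {1, 2, 4, 5}; that leaves 3.
At (row 1, col 5): row 1 already has {1, 2, 4, 5}, so the value is 3.
For row 3, column 1: row 3 already has {1, 2, 3, 4}; that leaves 5.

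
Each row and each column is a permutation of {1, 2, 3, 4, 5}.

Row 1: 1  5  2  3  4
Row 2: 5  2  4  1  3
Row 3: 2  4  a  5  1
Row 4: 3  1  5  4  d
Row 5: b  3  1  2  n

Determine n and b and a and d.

n = 5, b = 4, a = 3, d = 2

Cell (5,1): column 1 already has {1, 2, 3, 5} → 4.
Cell (5,5): row 5 already has {1, 2, 3, 4} → 5.
At (row 4, col 5): row 4 already has {1, 3, 4, 5}, so the value is 2.
For row 3, column 3: row 3 already has {1, 2, 4, 5}; that leaves 3.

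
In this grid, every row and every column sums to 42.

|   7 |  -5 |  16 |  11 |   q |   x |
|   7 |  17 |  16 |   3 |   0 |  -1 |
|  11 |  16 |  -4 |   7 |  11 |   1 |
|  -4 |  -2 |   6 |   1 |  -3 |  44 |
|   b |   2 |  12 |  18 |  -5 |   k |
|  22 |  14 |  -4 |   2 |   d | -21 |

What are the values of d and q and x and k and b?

The known cells in column 1 total 43, leaving 42 − 43 = -1 for the blank.
The known cells in row 6 total 13, leaving 42 − 13 = 29 for the blank.
The known cells in column 5 total 32, leaving 42 − 32 = 10 for the blank.
The known cells in row 5 total 26, leaving 42 − 26 = 16 for the blank.
The known cells in row 1 total 39, leaving 42 − 39 = 3 for the blank.

d = 29, q = 10, x = 3, k = 16, b = -1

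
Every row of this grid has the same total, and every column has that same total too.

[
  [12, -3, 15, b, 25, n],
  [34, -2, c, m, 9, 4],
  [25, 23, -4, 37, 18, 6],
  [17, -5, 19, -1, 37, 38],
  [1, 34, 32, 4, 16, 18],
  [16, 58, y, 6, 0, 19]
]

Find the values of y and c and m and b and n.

Rows 3 and 4 both sum to 105, so that's the common total.
The known cells in column 6 total 85, leaving 105 − 85 = 20 for the blank.
The known cells in row 1 total 69, leaving 105 − 69 = 36 for the blank.
The known cells in column 4 total 82, leaving 105 − 82 = 23 for the blank.
The known cells in row 2 total 68, leaving 105 − 68 = 37 for the blank.
The known cells in row 6 total 99, leaving 105 − 99 = 6 for the blank.

y = 6, c = 37, m = 23, b = 36, n = 20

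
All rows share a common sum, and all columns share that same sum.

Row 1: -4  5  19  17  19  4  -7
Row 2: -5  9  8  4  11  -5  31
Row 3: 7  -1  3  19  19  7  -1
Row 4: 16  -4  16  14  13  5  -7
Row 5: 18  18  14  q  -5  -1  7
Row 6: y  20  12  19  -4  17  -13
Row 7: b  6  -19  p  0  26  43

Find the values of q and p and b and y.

q = 2, p = -22, b = 19, y = 2

Rows 1 and 2 both sum to 53, so that's the common total.
The known cells in row 6 total 51, leaving 53 − 51 = 2 for the blank.
The known cells in column 1 total 34, leaving 53 − 34 = 19 for the blank.
The known cells in row 7 total 75, leaving 53 − 75 = -22 for the blank.
The known cells in row 5 total 51, leaving 53 − 51 = 2 for the blank.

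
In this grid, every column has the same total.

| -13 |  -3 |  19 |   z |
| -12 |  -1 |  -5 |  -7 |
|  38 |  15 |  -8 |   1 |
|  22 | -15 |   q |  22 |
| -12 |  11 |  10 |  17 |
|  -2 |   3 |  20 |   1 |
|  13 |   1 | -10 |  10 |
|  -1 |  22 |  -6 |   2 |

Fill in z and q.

z = -13, q = 13

Columns 1 and 2 both add up to 33, so every column sums to 33.
Column 4: -7 + 1 + 22 + 17 + 1 + 10 + 2 = 46, so the missing entry is 33 − 46 = -13.
Column 3: 19 − 5 − 8 + 10 + 20 − 10 − 6 = 20, so the missing entry is 33 − 20 = 13.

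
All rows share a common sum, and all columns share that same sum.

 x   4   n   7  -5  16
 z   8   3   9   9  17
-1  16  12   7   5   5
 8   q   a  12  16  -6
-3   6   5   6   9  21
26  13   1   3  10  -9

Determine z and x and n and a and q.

Rows 3 and 5 both sum to 44, so that's the common total.
Column 2 has 4 + 8 + 16 + 6 + 13 = 47; the blank must be 44 − 47 = -3.
Row 2 has 8 + 3 + 9 + 9 + 17 = 46; the blank must be 44 − 46 = -2.
Column 1 has -2 − 1 + 8 − 3 + 26 = 28; the blank must be 44 − 28 = 16.
Row 1 has 16 + 4 + 7 − 5 + 16 = 38; the blank must be 44 − 38 = 6.
Row 4 has 8 − 3 + 12 + 16 − 6 = 27; the blank must be 44 − 27 = 17.

z = -2, x = 16, n = 6, a = 17, q = -3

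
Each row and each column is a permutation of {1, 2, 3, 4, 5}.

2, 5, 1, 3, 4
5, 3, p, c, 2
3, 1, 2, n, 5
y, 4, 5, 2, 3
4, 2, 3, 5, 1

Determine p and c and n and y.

Cell (3,4): row 3 already has {1, 2, 3, 5} → 4.
At (row 2, col 3): column 3 already has {1, 2, 3, 5}, so the value is 4.
At (row 2, col 4): row 2 already has {2, 3, 4, 5}, so the value is 1.
At (row 4, col 1): row 4 already has {2, 3, 4, 5}, so the value is 1.

p = 4, c = 1, n = 4, y = 1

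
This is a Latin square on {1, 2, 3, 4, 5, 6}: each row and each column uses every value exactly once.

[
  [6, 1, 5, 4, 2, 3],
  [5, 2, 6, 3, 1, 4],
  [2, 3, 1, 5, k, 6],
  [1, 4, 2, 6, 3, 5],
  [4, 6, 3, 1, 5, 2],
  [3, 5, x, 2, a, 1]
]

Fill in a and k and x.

At (row 3, col 5): row 3 already has {1, 2, 3, 5, 6}, so the value is 4.
For row 6, column 5: column 5 already has {1, 2, 3, 4, 5}; that leaves 6.
At (row 6, col 3): row 6 already has {1, 2, 3, 5, 6}, so the value is 4.

a = 6, k = 4, x = 4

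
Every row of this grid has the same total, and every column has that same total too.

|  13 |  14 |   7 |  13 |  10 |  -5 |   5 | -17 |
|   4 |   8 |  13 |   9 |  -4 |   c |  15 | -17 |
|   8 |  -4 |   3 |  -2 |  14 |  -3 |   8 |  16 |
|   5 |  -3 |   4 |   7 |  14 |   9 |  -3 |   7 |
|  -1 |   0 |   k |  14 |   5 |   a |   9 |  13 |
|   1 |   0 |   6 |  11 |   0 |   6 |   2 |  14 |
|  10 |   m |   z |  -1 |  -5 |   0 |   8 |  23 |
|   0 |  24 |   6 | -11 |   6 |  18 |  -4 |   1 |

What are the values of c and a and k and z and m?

Rows 1 and 3 both sum to 40, so that's the common total.
Row 2: 4 + 8 + 13 + 9 − 4 + 15 − 17 = 28, so its missing entry is 40 − 28 = 12.
Column 2: 14 + 8 − 4 − 3 + 0 + 0 + 24 = 39, so its missing entry is 40 − 39 = 1.
Row 7: 10 + 1 − 1 − 5 + 0 + 8 + 23 = 36, so its missing entry is 40 − 36 = 4.
Column 3: 7 + 13 + 3 + 4 + 6 + 4 + 6 = 43, so its missing entry is 40 − 43 = -3.
Row 5: -1 + 0 − 3 + 14 + 5 + 9 + 13 = 37, so its missing entry is 40 − 37 = 3.

c = 12, a = 3, k = -3, z = 4, m = 1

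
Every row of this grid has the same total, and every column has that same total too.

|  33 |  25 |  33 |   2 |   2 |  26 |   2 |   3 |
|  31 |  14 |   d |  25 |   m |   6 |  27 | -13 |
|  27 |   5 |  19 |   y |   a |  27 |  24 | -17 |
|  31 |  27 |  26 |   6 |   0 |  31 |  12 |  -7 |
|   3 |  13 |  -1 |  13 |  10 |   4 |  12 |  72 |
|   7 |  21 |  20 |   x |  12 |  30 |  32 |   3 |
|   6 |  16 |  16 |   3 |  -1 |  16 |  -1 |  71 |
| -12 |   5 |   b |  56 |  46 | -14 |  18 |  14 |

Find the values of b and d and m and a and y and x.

b = 13, d = 0, m = 36, a = 21, y = 20, x = 1

Rows 1 and 4 both sum to 126, so that's the common total.
The known cells in row 8 total 113, leaving 126 − 113 = 13 for the blank.
The known cells in column 3 total 126, leaving 126 − 126 = 0 for the blank.
The known cells in row 2 total 90, leaving 126 − 90 = 36 for the blank.
The known cells in column 5 total 105, leaving 126 − 105 = 21 for the blank.
The known cells in row 3 total 106, leaving 126 − 106 = 20 for the blank.
The known cells in row 6 total 125, leaving 126 − 125 = 1 for the blank.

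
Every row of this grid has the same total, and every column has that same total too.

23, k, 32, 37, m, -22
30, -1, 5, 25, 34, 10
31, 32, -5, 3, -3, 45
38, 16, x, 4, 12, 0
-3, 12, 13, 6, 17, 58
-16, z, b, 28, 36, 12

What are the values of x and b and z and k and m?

x = 33, b = 25, z = 18, k = 26, m = 7

Rows 2 and 3 both sum to 103, so that's the common total.
Column 5 has 34 − 3 + 12 + 17 + 36 = 96; the blank must be 103 − 96 = 7.
Row 1 has 23 + 32 + 37 + 7 − 22 = 77; the blank must be 103 − 77 = 26.
Column 2 has 26 − 1 + 32 + 16 + 12 = 85; the blank must be 103 − 85 = 18.
Row 4 has 38 + 16 + 4 + 12 + 0 = 70; the blank must be 103 − 70 = 33.
Row 6 has -16 + 18 + 28 + 36 + 12 = 78; the blank must be 103 − 78 = 25.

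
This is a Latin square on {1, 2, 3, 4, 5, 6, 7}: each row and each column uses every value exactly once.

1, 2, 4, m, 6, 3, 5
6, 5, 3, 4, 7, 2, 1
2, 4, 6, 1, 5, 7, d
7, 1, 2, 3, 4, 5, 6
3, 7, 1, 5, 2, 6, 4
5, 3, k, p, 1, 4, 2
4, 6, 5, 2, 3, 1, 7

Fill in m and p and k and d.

For row 1, column 4: row 1 already has {1, 2, 3, 4, 5, 6}; that leaves 7.
For row 6, column 4: column 4 already has {1, 2, 3, 4, 5, 7}; that leaves 6.
For row 3, column 7: row 3 already has {1, 2, 4, 5, 6, 7}; that leaves 3.
At (row 6, col 3): row 6 already has {1, 2, 3, 4, 5, 6}, so the value is 7.

m = 7, p = 6, k = 7, d = 3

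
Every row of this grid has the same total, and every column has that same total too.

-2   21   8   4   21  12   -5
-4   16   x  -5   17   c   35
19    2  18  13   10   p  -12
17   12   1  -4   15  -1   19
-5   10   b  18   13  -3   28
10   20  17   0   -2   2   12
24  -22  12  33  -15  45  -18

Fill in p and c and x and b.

p = 9, c = -5, x = 5, b = -2

Rows 1 and 4 both sum to 59, so that's the common total.
Row 3 has 19 + 2 + 18 + 13 + 10 − 12 = 50; the blank must be 59 − 50 = 9.
Row 5 has -5 + 10 + 18 + 13 − 3 + 28 = 61; the blank must be 59 − 61 = -2.
Column 3 has 8 + 18 + 1 − 2 + 17 + 12 = 54; the blank must be 59 − 54 = 5.
Row 2 has -4 + 16 + 5 − 5 + 17 + 35 = 64; the blank must be 59 − 64 = -5.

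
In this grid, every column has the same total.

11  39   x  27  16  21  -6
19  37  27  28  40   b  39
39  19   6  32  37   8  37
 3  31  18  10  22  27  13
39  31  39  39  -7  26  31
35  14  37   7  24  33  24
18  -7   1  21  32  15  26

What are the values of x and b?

x = 36, b = 34

The complete columns each total 164.
Column 3 is missing 164 − 128 = 36 (since 27 + 6 + 18 + 39 + 37 + 1 = 128).
Column 6 is missing 164 − 130 = 34 (since 21 + 8 + 27 + 26 + 33 + 15 = 130).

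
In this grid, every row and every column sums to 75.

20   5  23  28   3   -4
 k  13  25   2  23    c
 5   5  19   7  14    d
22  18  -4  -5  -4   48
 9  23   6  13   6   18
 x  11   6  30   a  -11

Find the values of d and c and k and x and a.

d = 25, c = -1, k = 13, x = 6, a = 33

Column 5: 3 + 23 + 14 − 4 + 6 = 42, so its missing entry is 75 − 42 = 33.
Row 6: 11 + 6 + 30 + 33 − 11 = 69, so its missing entry is 75 − 69 = 6.
Column 1: 20 + 5 + 22 + 9 + 6 = 62, so its missing entry is 75 − 62 = 13.
Row 2: 13 + 13 + 25 + 2 + 23 = 76, so its missing entry is 75 − 76 = -1.
Row 3: 5 + 5 + 19 + 7 + 14 = 50, so its missing entry is 75 − 50 = 25.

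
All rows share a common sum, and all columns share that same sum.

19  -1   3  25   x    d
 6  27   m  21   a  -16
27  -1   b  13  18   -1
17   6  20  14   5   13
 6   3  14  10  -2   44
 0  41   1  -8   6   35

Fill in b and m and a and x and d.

b = 19, m = 18, a = 19, x = 29, d = 0

Rows 4 and 5 both sum to 75, so that's the common total.
Column 6: -16 − 1 + 13 + 44 + 35 = 75, so its missing entry is 75 − 75 = 0.
Row 1: 19 − 1 + 3 + 25 + 0 = 46, so its missing entry is 75 − 46 = 29.
Column 5: 29 + 18 + 5 − 2 + 6 = 56, so its missing entry is 75 − 56 = 19.
Row 2: 6 + 27 + 21 + 19 − 16 = 57, so its missing entry is 75 − 57 = 18.
Row 3: 27 − 1 + 13 + 18 − 1 = 56, so its missing entry is 75 − 56 = 19.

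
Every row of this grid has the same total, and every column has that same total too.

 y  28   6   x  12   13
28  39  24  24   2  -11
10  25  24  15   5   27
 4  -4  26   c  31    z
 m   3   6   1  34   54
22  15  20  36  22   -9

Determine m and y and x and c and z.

Rows 2 and 3 both sum to 106, so that's the common total.
Row 5 has 3 + 6 + 1 + 34 + 54 = 98; the blank must be 106 − 98 = 8.
Column 1 has 28 + 10 + 4 + 8 + 22 = 72; the blank must be 106 − 72 = 34.
Row 1 has 34 + 28 + 6 + 12 + 13 = 93; the blank must be 106 − 93 = 13.
Column 4 has 13 + 24 + 15 + 1 + 36 = 89; the blank must be 106 − 89 = 17.
Row 4 has 4 − 4 + 26 + 17 + 31 = 74; the blank must be 106 − 74 = 32.

m = 8, y = 34, x = 13, c = 17, z = 32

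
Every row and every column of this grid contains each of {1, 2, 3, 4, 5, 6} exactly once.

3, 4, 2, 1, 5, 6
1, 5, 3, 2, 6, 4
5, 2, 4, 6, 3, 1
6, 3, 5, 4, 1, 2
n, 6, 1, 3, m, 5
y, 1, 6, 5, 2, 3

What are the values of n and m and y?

n = 2, m = 4, y = 4

For row 5, column 5: column 5 already has {1, 2, 3, 5, 6}; that leaves 4.
At (row 5, col 1): row 5 already has {1, 3, 4, 5, 6}, so the value is 2.
For row 6, column 1: row 6 already has {1, 2, 3, 5, 6}; that leaves 4.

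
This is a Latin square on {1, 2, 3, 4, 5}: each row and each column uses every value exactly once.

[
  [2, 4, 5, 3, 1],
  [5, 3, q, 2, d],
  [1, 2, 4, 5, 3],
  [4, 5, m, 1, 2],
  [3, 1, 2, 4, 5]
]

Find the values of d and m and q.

For row 4, column 3: row 4 already has {1, 2, 4, 5}; that leaves 3.
Cell (2,3): column 3 already has {2, 3, 4, 5} → 1.
At (row 2, col 5): row 2 already has {1, 2, 3, 5}, so the value is 4.

d = 4, m = 3, q = 1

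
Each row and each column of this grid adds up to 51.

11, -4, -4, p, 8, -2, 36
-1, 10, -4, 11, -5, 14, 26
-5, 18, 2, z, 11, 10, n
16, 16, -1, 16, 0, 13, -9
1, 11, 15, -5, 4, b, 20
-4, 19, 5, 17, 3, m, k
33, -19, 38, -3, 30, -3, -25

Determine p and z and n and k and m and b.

The known cells in row 1 total 45, leaving 51 − 45 = 6 for the blank.
The known cells in column 4 total 42, leaving 51 − 42 = 9 for the blank.
The known cells in row 5 total 46, leaving 51 − 46 = 5 for the blank.
The known cells in column 6 total 37, leaving 51 − 37 = 14 for the blank.
The known cells in row 3 total 45, leaving 51 − 45 = 6 for the blank.
The known cells in row 6 total 54, leaving 51 − 54 = -3 for the blank.

p = 6, z = 9, n = 6, k = -3, m = 14, b = 5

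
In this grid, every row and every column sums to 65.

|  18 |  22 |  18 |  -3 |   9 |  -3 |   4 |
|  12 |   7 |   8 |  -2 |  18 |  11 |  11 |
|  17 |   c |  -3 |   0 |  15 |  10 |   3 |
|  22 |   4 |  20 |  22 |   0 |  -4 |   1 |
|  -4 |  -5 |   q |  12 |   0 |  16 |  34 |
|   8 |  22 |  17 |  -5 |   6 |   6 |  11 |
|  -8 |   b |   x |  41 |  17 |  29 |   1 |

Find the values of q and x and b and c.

q = 12, x = -7, b = -8, c = 23

The known cells in row 3 total 42, leaving 65 − 42 = 23 for the blank.
The known cells in column 2 total 73, leaving 65 − 73 = -8 for the blank.
The known cells in row 7 total 72, leaving 65 − 72 = -7 for the blank.
The known cells in row 5 total 53, leaving 65 − 53 = 12 for the blank.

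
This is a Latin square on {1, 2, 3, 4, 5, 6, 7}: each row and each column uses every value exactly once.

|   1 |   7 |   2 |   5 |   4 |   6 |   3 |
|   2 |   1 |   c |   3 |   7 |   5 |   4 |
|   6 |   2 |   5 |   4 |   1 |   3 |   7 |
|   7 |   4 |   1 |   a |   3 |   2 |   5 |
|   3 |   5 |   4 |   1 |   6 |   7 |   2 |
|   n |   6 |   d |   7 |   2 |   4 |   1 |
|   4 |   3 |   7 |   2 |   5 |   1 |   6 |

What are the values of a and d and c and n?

For row 2, column 3: row 2 already has {1, 2, 3, 4, 5, 7}; that leaves 6.
For row 4, column 4: row 4 already has {1, 2, 3, 4, 5, 7}; that leaves 6.
At (row 6, col 1): column 1 already has {1, 2, 3, 4, 6, 7}, so the value is 5.
At (row 6, col 3): row 6 already has {1, 2, 4, 5, 6, 7}, so the value is 3.

a = 6, d = 3, c = 6, n = 5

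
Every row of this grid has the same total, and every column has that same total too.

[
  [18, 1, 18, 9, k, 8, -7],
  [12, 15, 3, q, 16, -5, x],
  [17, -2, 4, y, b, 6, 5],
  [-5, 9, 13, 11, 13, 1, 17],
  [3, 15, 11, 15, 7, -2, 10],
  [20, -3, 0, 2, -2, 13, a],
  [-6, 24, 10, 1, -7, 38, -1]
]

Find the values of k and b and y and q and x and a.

Rows 4 and 5 both sum to 59, so that's the common total.
Row 1: 18 + 1 + 18 + 9 + 8 − 7 = 47, so its missing entry is 59 − 47 = 12.
Column 5: 12 + 16 + 13 + 7 − 2 − 7 = 39, so its missing entry is 59 − 39 = 20.
Row 3: 17 − 2 + 4 + 20 + 6 + 5 = 50, so its missing entry is 59 − 50 = 9.
Row 6: 20 − 3 + 0 + 2 − 2 + 13 = 30, so its missing entry is 59 − 30 = 29.
Column 7: -7 + 5 + 17 + 10 + 29 − 1 = 53, so its missing entry is 59 − 53 = 6.
Row 2: 12 + 15 + 3 + 16 − 5 + 6 = 47, so its missing entry is 59 − 47 = 12.

k = 12, b = 20, y = 9, q = 12, x = 6, a = 29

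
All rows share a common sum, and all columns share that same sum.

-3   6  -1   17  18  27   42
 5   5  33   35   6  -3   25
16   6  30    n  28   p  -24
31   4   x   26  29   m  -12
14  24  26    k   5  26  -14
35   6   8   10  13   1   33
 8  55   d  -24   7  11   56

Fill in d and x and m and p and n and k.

Rows 1 and 2 both sum to 106, so that's the common total.
Row 7: 8 + 55 − 24 + 7 + 11 + 56 = 113, so its missing entry is 106 − 113 = -7.
Row 5: 14 + 24 + 26 + 5 + 26 − 14 = 81, so its missing entry is 106 − 81 = 25.
Column 4: 17 + 35 + 26 + 25 + 10 − 24 = 89, so its missing entry is 106 − 89 = 17.
Column 3: -1 + 33 + 30 + 26 + 8 − 7 = 89, so its missing entry is 106 − 89 = 17.
Row 3: 16 + 6 + 30 + 17 + 28 − 24 = 73, so its missing entry is 106 − 73 = 33.
Row 4: 31 + 4 + 17 + 26 + 29 − 12 = 95, so its missing entry is 106 − 95 = 11.

d = -7, x = 17, m = 11, p = 33, n = 17, k = 25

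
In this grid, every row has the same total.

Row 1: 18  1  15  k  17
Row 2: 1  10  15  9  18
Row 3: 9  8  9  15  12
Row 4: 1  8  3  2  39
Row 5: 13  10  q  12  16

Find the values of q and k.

q = 2, k = 2

The complete rows each total 53.
Row 5 is missing 53 − 51 = 2 (since 13 + 10 + 12 + 16 = 51).
Row 1 is missing 53 − 51 = 2 (since 18 + 1 + 15 + 17 = 51).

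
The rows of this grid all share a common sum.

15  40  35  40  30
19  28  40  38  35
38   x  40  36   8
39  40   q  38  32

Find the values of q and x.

Rows 1 and 2 both add up to 160, so every row sums to 160.
Row 4: 39 + 40 + 38 + 32 = 149, so the missing entry is 160 − 149 = 11.
Row 3: 38 + 40 + 36 + 8 = 122, so the missing entry is 160 − 122 = 38.

q = 11, x = 38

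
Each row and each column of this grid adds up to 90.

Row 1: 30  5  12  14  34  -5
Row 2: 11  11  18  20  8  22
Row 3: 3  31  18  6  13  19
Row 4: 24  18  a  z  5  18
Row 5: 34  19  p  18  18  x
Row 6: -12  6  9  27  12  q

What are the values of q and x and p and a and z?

The known cells in row 6 total 42, leaving 90 − 42 = 48 for the blank.
The known cells in column 6 total 102, leaving 90 − 102 = -12 for the blank.
The known cells in row 5 total 77, leaving 90 − 77 = 13 for the blank.
The known cells in column 4 total 85, leaving 90 − 85 = 5 for the blank.
The known cells in row 4 total 70, leaving 90 − 70 = 20 for the blank.

q = 48, x = -12, p = 13, a = 20, z = 5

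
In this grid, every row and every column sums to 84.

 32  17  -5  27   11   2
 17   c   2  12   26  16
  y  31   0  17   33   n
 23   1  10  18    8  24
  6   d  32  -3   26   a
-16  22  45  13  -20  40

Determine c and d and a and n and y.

The known cells in row 2 total 73, leaving 84 − 73 = 11 for the blank.
The known cells in column 1 total 62, leaving 84 − 62 = 22 for the blank.
The known cells in row 3 total 103, leaving 84 − 103 = -19 for the blank.
The known cells in column 6 total 63, leaving 84 − 63 = 21 for the blank.
The known cells in row 5 total 82, leaving 84 − 82 = 2 for the blank.

c = 11, d = 2, a = 21, n = -19, y = 22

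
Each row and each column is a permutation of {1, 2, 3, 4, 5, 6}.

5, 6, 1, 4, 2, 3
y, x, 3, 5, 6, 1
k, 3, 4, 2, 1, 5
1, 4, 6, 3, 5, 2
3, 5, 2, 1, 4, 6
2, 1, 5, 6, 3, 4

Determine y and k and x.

y = 4, k = 6, x = 2

Cell (2,2): column 2 already has {1, 3, 4, 5, 6} → 2.
Cell (2,1): row 2 already has {1, 2, 3, 5, 6} → 4.
At (row 3, col 1): row 3 already has {1, 2, 3, 4, 5}, so the value is 6.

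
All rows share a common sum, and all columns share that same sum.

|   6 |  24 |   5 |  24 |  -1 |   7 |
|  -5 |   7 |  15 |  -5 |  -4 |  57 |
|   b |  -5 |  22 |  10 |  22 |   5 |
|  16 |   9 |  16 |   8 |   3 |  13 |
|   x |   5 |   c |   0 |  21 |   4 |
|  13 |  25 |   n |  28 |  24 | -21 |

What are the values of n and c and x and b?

Rows 1 and 2 both sum to 65, so that's the common total.
Row 3: -5 + 22 + 10 + 22 + 5 = 54, so its missing entry is 65 − 54 = 11.
Column 1: 6 − 5 + 11 + 16 + 13 = 41, so its missing entry is 65 − 41 = 24.
Row 5: 24 + 5 + 0 + 21 + 4 = 54, so its missing entry is 65 − 54 = 11.
Row 6: 13 + 25 + 28 + 24 − 21 = 69, so its missing entry is 65 − 69 = -4.

n = -4, c = 11, x = 24, b = 11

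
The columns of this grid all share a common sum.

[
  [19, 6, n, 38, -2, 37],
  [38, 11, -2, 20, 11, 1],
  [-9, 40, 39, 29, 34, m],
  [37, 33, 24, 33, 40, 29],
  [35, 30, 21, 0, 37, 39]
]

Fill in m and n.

Column 1 sums to 120 and so does column 5; that's the common total.
In column 6 the known cells total 106, leaving 120 − 106 = 14.
In column 3 the known cells total 82, leaving 120 − 82 = 38.

m = 14, n = 38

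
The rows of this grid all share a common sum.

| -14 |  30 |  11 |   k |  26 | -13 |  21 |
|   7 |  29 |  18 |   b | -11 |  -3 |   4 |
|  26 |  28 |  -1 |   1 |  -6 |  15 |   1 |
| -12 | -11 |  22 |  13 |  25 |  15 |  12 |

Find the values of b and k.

b = 20, k = 3

Row 3 sums to 64 and so does row 4; that's the common total.
In row 2 the known cells total 44, leaving 64 − 44 = 20.
In row 1 the known cells total 61, leaving 64 − 61 = 3.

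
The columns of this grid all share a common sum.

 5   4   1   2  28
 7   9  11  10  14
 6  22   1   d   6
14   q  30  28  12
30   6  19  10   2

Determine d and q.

d = 12, q = 21

Columns 1 and 5 both add up to 62, so every column sums to 62.
Column 4: 2 + 10 + 28 + 10 = 50, so the missing entry is 62 − 50 = 12.
Column 2: 4 + 9 + 22 + 6 = 41, so the missing entry is 62 − 41 = 21.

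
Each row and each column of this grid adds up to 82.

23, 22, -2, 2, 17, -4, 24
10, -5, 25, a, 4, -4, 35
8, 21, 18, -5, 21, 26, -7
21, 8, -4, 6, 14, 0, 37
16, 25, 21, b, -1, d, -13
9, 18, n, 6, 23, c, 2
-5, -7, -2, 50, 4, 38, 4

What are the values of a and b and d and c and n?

a = 17, b = 6, d = 28, c = -2, n = 26

Row 2 has 10 − 5 + 25 + 4 − 4 + 35 = 65; the blank must be 82 − 65 = 17.
Column 4 has 2 + 17 − 5 + 6 + 6 + 50 = 76; the blank must be 82 − 76 = 6.
Row 5 has 16 + 25 + 21 + 6 − 1 − 13 = 54; the blank must be 82 − 54 = 28.
Column 6 has -4 − 4 + 26 + 0 + 28 + 38 = 84; the blank must be 82 − 84 = -2.
Row 6 has 9 + 18 + 6 + 23 − 2 + 2 = 56; the blank must be 82 − 56 = 26.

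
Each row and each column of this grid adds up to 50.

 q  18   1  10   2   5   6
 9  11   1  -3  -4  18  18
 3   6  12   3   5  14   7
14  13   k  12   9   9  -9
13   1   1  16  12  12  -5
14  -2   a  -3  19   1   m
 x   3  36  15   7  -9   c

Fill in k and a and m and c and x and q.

The known cells in row 1 total 42, leaving 50 − 42 = 8 for the blank.
The known cells in column 1 total 61, leaving 50 − 61 = -11 for the blank.
The known cells in row 7 total 41, leaving 50 − 41 = 9 for the blank.
The known cells in column 7 total 26, leaving 50 − 26 = 24 for the blank.
The known cells in row 4 total 48, leaving 50 − 48 = 2 for the blank.
The known cells in row 6 total 53, leaving 50 − 53 = -3 for the blank.

k = 2, a = -3, m = 24, c = 9, x = -11, q = 8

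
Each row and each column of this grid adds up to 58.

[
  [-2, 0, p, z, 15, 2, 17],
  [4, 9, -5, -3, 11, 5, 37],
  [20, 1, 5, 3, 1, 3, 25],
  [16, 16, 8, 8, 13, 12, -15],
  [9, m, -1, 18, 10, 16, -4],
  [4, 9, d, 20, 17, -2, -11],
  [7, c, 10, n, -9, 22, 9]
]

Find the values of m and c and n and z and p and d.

m = 10, c = 13, n = 6, z = 6, p = 20, d = 21

The known cells in row 5 total 48, leaving 58 − 48 = 10 for the blank.
The known cells in column 2 total 45, leaving 58 − 45 = 13 for the blank.
The known cells in row 7 total 52, leaving 58 − 52 = 6 for the blank.
The known cells in column 4 total 52, leaving 58 − 52 = 6 for the blank.
The known cells in row 1 total 38, leaving 58 − 38 = 20 for the blank.
The known cells in row 6 total 37, leaving 58 − 37 = 21 for the blank.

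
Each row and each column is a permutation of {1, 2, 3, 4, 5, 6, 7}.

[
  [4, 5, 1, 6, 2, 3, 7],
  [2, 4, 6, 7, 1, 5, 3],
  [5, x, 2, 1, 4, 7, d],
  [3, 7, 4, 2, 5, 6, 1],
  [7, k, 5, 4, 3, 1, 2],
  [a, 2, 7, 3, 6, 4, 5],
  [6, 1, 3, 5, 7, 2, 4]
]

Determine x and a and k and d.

Cell (6,1): row 6 already has {2, 3, 4, 5, 6, 7} → 1.
For row 5, column 2: row 5 already has {1, 2, 3, 4, 5, 7}; that leaves 6.
For row 3, column 2: column 2 already has {1, 2, 4, 5, 6, 7}; that leaves 3.
Cell (3,7): row 3 already has {1, 2, 3, 4, 5, 7} → 6.

x = 3, a = 1, k = 6, d = 6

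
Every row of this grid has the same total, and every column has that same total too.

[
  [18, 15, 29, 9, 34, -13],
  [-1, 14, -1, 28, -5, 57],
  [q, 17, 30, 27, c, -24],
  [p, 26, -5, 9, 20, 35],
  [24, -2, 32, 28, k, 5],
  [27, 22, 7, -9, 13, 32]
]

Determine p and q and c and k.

p = 7, q = 17, c = 25, k = 5

Rows 1 and 2 both sum to 92, so that's the common total.
Row 5: 24 − 2 + 32 + 28 + 5 = 87, so its missing entry is 92 − 87 = 5.
Column 5: 34 − 5 + 20 + 5 + 13 = 67, so its missing entry is 92 − 67 = 25.
Row 3: 17 + 30 + 27 + 25 − 24 = 75, so its missing entry is 92 − 75 = 17.
Row 4: 26 − 5 + 9 + 20 + 35 = 85, so its missing entry is 92 − 85 = 7.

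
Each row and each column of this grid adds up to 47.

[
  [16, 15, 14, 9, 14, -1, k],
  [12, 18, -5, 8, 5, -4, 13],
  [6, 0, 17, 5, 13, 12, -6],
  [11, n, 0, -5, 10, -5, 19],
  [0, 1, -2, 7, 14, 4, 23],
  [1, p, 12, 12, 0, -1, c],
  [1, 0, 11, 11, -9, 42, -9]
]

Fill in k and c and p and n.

Row 4 has 11 + 0 − 5 + 10 − 5 + 19 = 30; the blank must be 47 − 30 = 17.
Column 2 has 15 + 18 + 0 + 17 + 1 + 0 = 51; the blank must be 47 − 51 = -4.
Row 6 has 1 − 4 + 12 + 12 + 0 − 1 = 20; the blank must be 47 − 20 = 27.
Row 1 has 16 + 15 + 14 + 9 + 14 − 1 = 67; the blank must be 47 − 67 = -20.

k = -20, c = 27, p = -4, n = 17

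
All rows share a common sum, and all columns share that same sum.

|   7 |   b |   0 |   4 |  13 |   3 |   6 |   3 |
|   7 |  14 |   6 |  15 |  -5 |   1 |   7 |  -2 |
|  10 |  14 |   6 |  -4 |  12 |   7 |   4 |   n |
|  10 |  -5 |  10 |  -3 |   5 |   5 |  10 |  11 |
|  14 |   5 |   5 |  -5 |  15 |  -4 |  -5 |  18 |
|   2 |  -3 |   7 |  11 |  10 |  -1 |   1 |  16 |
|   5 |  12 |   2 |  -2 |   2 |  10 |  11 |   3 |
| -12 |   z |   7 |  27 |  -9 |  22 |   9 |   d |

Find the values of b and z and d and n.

b = 7, z = -1, d = 0, n = -6

Rows 2 and 4 both sum to 43, so that's the common total.
Row 1 has 7 + 0 + 4 + 13 + 3 + 6 + 3 = 36; the blank must be 43 − 36 = 7.
Column 2 has 7 + 14 + 14 − 5 + 5 − 3 + 12 = 44; the blank must be 43 − 44 = -1.
Row 8 has -12 − 1 + 7 + 27 − 9 + 22 + 9 = 43; the blank must be 43 − 43 = 0.
Row 3 has 10 + 14 + 6 − 4 + 12 + 7 + 4 = 49; the blank must be 43 − 49 = -6.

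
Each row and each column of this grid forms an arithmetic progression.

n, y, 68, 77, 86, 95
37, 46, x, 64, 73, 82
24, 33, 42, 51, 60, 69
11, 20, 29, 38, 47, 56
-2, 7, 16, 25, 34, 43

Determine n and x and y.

Along each row the entries change by 9 per step; down each column they change by -13.
Row 1: from 68 at column 3, stepping by 9 to column 1 gives 50.
Row 2: from 37 at column 1, stepping by 9 to column 3 gives 55.
Row 1: from 68 at column 3, stepping by 9 to column 2 gives 59.

n = 50, x = 55, y = 59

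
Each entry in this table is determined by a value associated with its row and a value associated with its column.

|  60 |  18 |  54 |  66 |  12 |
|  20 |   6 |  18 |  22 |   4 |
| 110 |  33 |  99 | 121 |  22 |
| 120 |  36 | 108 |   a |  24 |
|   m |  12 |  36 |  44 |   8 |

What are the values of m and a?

m = 40, a = 132

Each row is a constant multiple of every other row — this is a multiplication table with the headers hidden.
Row 5 is 12/18 = 2/3 times row 1, so its entry in column 1 is 60 × 2/3 = 40.
Row 4 is 36/18 = 2/1 times row 1, so its entry in column 4 is 66 × 2/1 = 132.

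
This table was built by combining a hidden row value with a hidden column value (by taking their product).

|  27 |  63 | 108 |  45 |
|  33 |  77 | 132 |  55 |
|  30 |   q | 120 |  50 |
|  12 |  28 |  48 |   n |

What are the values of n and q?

Each row is a constant multiple of every other row — this is a multiplication table with the headers hidden.
Row 4 is 12/27 = 4/9 times row 1, so its entry in column 4 is 45 × 4/9 = 20.
Row 3 is 30/27 = 10/9 times row 1, so its entry in column 2 is 63 × 10/9 = 70.

n = 20, q = 70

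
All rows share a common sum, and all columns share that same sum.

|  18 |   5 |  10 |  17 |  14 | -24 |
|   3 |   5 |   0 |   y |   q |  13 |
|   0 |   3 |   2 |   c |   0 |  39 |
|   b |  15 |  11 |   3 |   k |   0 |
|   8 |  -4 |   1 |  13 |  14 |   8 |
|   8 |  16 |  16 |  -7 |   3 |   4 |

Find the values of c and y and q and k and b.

c = -4, y = 18, q = 1, k = 8, b = 3

Rows 1 and 5 both sum to 40, so that's the common total.
Column 1: 18 + 3 + 0 + 8 + 8 = 37, so its missing entry is 40 − 37 = 3.
Row 4: 3 + 15 + 11 + 3 + 0 = 32, so its missing entry is 40 − 32 = 8.
Column 5: 14 + 0 + 8 + 14 + 3 = 39, so its missing entry is 40 − 39 = 1.
Row 3: 0 + 3 + 2 + 0 + 39 = 44, so its missing entry is 40 − 44 = -4.
Row 2: 3 + 5 + 0 + 1 + 13 = 22, so its missing entry is 40 − 22 = 18.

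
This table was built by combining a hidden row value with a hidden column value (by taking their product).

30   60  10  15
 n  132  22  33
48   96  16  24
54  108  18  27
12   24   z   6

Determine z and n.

z = 4, n = 66

Each row is a constant multiple of every other row — this is a multiplication table with the headers hidden.
Row 5 is 6/15 = 2/5 times row 1, so its entry in column 3 is 10 × 2/5 = 4.
Row 2 is 33/15 = 11/5 times row 1, so its entry in column 1 is 30 × 11/5 = 66.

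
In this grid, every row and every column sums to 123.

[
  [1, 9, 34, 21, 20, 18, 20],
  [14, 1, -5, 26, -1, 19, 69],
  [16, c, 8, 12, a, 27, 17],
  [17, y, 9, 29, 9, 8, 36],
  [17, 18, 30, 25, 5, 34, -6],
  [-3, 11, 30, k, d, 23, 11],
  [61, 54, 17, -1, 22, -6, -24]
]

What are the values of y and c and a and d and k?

The known cells in row 4 total 108, leaving 123 − 108 = 15 for the blank.
The known cells in column 2 total 108, leaving 123 − 108 = 15 for the blank.
The known cells in row 3 total 95, leaving 123 − 95 = 28 for the blank.
The known cells in column 5 total 83, leaving 123 − 83 = 40 for the blank.
The known cells in row 6 total 112, leaving 123 − 112 = 11 for the blank.

y = 15, c = 15, a = 28, d = 40, k = 11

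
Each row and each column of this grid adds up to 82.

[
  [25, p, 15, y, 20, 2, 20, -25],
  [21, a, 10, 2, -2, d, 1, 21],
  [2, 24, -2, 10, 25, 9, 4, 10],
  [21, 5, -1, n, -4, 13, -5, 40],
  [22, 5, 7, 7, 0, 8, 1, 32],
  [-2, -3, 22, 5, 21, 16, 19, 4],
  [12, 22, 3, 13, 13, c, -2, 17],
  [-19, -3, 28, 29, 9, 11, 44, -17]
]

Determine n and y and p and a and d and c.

n = 13, y = 3, p = 22, a = 10, d = 19, c = 4

Row 7 has 12 + 22 + 3 + 13 + 13 − 2 + 17 = 78; the blank must be 82 − 78 = 4.
Column 6 has 2 + 9 + 13 + 8 + 16 + 4 + 11 = 63; the blank must be 82 − 63 = 19.
Row 2 has 21 + 10 + 2 − 2 + 19 + 1 + 21 = 72; the blank must be 82 − 72 = 10.
Column 2 has 10 + 24 + 5 + 5 − 3 + 22 − 3 = 60; the blank must be 82 − 60 = 22.
Row 1 has 25 + 22 + 15 + 20 + 2 + 20 − 25 = 79; the blank must be 82 − 79 = 3.
Row 4 has 21 + 5 − 1 − 4 + 13 − 5 + 40 = 69; the blank must be 82 − 69 = 13.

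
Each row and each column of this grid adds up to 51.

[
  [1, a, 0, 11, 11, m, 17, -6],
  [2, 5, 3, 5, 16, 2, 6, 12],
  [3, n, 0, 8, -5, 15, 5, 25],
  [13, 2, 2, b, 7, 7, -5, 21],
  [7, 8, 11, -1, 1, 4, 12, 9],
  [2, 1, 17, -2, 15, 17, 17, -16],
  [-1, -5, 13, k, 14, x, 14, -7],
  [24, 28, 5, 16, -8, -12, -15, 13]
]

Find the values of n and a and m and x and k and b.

n = 0, a = 12, m = 5, x = 13, k = 10, b = 4

Row 3 has 3 + 0 + 8 − 5 + 15 + 5 + 25 = 51; the blank must be 51 − 51 = 0.
Column 2 has 5 + 0 + 2 + 8 + 1 − 5 + 28 = 39; the blank must be 51 − 39 = 12.
Row 4 has 13 + 2 + 2 + 7 + 7 − 5 + 21 = 47; the blank must be 51 − 47 = 4.
Row 1 has 1 + 12 + 0 + 11 + 11 + 17 − 6 = 46; the blank must be 51 − 46 = 5.
Column 6 has 5 + 2 + 15 + 7 + 4 + 17 − 12 = 38; the blank must be 51 − 38 = 13.
Row 7 has -1 − 5 + 13 + 14 + 13 + 14 − 7 = 41; the blank must be 51 − 41 = 10.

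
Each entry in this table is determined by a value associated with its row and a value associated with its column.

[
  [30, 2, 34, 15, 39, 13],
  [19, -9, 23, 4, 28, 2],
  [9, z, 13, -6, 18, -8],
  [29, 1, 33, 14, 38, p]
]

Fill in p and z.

The difference between any two rows is the same in every column — this is an addition table with the headers hidden.
Row 4 minus row 1 is 14 − 15 = -1, so its entry in column 6 is 13 + (-1) = 12.
Row 3 minus row 1 is -6 − 15 = -21, so its entry in column 2 is 2 + (-21) = -19.

p = 12, z = -19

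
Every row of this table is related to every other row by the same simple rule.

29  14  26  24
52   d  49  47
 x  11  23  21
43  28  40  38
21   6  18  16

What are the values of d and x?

d = 37, x = 26

The difference between any two rows is the same in every column — this is an addition table with the headers hidden.
Row 2 minus row 1 is 47 − 24 = 23, so its entry in column 2 is 14 + 23 = 37.
Row 3 minus row 1 is 21 − 24 = -3, so its entry in column 1 is 29 + (-3) = 26.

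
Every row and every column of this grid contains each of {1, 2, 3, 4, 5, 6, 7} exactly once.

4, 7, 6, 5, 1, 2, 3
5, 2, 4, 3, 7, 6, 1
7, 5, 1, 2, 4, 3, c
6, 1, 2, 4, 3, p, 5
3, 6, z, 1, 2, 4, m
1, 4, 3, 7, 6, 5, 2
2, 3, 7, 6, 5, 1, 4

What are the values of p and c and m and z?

p = 7, c = 6, m = 7, z = 5

For row 5, column 3: column 3 already has {1, 2, 3, 4, 6, 7}; that leaves 5.
Cell (5,7): row 5 already has {1, 2, 3, 4, 5, 6} → 7.
Cell (3,7): row 3 already has {1, 2, 3, 4, 5, 7} → 6.
For row 4, column 6: row 4 already has {1, 2, 3, 4, 5, 6}; that leaves 7.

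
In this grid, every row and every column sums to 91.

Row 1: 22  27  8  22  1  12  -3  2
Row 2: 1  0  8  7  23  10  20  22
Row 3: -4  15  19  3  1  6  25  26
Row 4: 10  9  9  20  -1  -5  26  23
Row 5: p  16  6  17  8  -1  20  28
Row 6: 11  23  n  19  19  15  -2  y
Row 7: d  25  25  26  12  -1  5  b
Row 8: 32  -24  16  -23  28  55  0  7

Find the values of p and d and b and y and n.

p = -3, d = 22, b = -23, y = 6, n = 0

The known cells in row 5 total 94, leaving 91 − 94 = -3 for the blank.
The known cells in column 1 total 69, leaving 91 − 69 = 22 for the blank.
The known cells in row 7 total 114, leaving 91 − 114 = -23 for the blank.
The known cells in column 8 total 85, leaving 91 − 85 = 6 for the blank.
The known cells in row 6 total 91, leaving 91 − 91 = 0 for the blank.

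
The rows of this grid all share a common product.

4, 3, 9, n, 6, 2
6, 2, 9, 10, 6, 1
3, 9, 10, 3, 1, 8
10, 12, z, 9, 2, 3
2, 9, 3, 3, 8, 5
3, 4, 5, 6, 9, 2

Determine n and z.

Rows 3 and 5 each multiply to 6480, so every row has product 6480.
Row 1: 4×3×9×6×2 = 1296, so the missing entry is 6480 ÷ 1296 = 5.
Row 4: 10×12×9×2×3 = 6480, so the missing entry is 6480 ÷ 6480 = 1.

n = 5, z = 1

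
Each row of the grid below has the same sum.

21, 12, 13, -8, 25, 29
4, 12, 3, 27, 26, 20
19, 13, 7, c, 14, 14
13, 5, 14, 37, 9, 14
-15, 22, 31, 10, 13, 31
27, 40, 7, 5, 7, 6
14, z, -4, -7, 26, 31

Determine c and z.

The complete rows each total 92.
Row 3 is missing 92 − 67 = 25 (since 19 + 13 + 7 + 14 + 14 = 67).
Row 7 is missing 92 − 60 = 32 (since 14 − 4 − 7 + 26 + 31 = 60).

c = 25, z = 32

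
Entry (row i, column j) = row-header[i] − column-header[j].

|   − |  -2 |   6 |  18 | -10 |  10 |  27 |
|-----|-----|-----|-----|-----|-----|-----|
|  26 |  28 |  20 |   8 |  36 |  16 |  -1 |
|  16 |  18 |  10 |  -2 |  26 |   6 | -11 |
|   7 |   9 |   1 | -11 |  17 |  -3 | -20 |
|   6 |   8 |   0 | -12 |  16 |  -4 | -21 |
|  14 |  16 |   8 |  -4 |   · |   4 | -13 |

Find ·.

14 − (-10) = 24.

24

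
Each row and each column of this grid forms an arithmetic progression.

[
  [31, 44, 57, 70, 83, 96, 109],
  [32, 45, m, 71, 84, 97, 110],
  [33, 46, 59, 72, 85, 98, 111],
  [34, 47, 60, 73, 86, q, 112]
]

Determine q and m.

q = 99, m = 58

Along each row the entries change by 13 per step; down each column they change by 1.
Row 4: from 34 at column 1, stepping by 13 to column 6 gives 99.
Row 2: from 32 at column 1, stepping by 13 to column 3 gives 58.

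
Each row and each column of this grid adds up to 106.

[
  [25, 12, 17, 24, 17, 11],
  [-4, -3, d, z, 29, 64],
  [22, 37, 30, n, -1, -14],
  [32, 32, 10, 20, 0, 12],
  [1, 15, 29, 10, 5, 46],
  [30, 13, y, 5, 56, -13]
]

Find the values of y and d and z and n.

y = 15, d = 5, z = 15, n = 32

Row 3 has 22 + 37 + 30 − 1 − 14 = 74; the blank must be 106 − 74 = 32.
Column 4 has 24 + 32 + 20 + 10 + 5 = 91; the blank must be 106 − 91 = 15.
Row 2 has -4 − 3 + 15 + 29 + 64 = 101; the blank must be 106 − 101 = 5.
Row 6 has 30 + 13 + 5 + 56 − 13 = 91; the blank must be 106 − 91 = 15.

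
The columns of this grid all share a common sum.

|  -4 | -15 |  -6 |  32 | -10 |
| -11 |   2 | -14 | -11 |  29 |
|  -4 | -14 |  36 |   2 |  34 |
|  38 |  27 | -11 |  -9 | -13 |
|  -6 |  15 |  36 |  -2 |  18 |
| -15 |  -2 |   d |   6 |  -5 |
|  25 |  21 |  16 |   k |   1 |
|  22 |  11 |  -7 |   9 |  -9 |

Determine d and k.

d = -5, k = 18

Columns 1 and 2 both add up to 45, so every column sums to 45.
Column 3: -6 − 14 + 36 − 11 + 36 + 16 − 7 = 50, so the missing entry is 45 − 50 = -5.
Column 4: 32 − 11 + 2 − 9 − 2 + 6 + 9 = 27, so the missing entry is 45 − 27 = 18.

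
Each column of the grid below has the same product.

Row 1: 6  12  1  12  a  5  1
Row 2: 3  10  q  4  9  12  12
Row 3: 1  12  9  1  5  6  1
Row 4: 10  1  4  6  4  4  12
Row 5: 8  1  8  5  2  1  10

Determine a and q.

Columns 1 and 4 each multiply to 1440, so every column has product 1440.
Column 5: 9×5×4×2 = 360, so the missing entry is 1440 ÷ 360 = 4.
Column 3: 1×9×4×8 = 288, so the missing entry is 1440 ÷ 288 = 5.

a = 4, q = 5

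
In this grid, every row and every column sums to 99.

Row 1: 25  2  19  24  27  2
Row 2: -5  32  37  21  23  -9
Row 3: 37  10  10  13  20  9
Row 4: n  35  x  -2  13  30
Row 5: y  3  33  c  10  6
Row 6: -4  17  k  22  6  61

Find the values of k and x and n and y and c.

Column 4: 24 + 21 + 13 − 2 + 22 = 78, so its missing entry is 99 − 78 = 21.
Row 5: 3 + 33 + 21 + 10 + 6 = 73, so its missing entry is 99 − 73 = 26.
Column 1: 25 − 5 + 37 + 26 − 4 = 79, so its missing entry is 99 − 79 = 20.
Row 4: 20 + 35 − 2 + 13 + 30 = 96, so its missing entry is 99 − 96 = 3.
Row 6: -4 + 17 + 22 + 6 + 61 = 102, so its missing entry is 99 − 102 = -3.

k = -3, x = 3, n = 20, y = 26, c = 21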